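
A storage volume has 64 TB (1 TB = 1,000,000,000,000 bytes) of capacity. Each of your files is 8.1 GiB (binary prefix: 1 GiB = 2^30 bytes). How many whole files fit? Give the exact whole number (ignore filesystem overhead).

Capacity: 64 TB = 64,000,000,000,000 bytes
Per item: 8.1 GiB = 8,697,308,774.4 bytes
⌊64,000,000,000,000 / 8,697,308,774.4⌋ = 7,358

7,358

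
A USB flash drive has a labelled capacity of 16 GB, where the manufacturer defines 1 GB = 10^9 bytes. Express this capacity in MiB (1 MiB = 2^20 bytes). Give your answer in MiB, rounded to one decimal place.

15,258.8 MiB

16 GB = 16 × 10^9 bytes = 16,000,000,000 bytes
1 MiB = 2^20 bytes = 1,048,576 bytes
16,000,000,000 / 1,048,576 = 15,258.8 MiB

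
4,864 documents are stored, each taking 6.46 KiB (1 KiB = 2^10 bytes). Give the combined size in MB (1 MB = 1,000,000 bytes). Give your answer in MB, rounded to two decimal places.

Total = 4,864 × 6.46 KiB = 31421.44 KiB
= 31421.44 × 1,024 bytes = 32,175,554.56 bytes
1 MB = 1,000,000 bytes
32,175,554.56 / 1,000,000 = 32.18 MB

32.18 MB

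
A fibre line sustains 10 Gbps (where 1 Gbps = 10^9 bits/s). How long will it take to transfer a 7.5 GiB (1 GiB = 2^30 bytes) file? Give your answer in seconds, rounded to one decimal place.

6.4 seconds

7.5 GiB = 8,053,063,680 bytes = 64,424,509,440 bits
10 Gbps = 10,000,000,000 bits/s
time = 64,424,509,440 / 10,000,000,000 = 6.4 s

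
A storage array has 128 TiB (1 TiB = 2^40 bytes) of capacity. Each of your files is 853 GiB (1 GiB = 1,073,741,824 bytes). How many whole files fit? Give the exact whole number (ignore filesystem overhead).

153

Capacity: 128 TiB = 140,737,488,355,328 bytes
Per item: 853 GiB = 915,901,775,872 bytes
⌊140,737,488,355,328 / 915,901,775,872⌋ = 153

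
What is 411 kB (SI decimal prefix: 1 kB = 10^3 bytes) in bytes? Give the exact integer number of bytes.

411,000 bytes

411 × 1,000 = 411,000 bytes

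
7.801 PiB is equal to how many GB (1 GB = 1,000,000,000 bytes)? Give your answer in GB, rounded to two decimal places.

8,783,145.17 GB

7.801 PiB × 1,125,899,906,842,624 bytes/PiB = 8,783,145,173,279,309.824 bytes
1 GB = 10^9 bytes = 1,000,000,000 bytes
8,783,145,173,279,309.824 / 1,000,000,000 = 8,783,145.17 GB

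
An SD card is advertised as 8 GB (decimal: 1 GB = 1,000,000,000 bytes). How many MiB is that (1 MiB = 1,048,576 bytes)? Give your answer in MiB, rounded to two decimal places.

8 GB × 1,000,000,000 bytes/GB = 8,000,000,000 bytes
1 MiB = 2^20 bytes = 1,048,576 bytes
8,000,000,000 / 1,048,576 = 7,629.39 MiB

7,629.39 MiB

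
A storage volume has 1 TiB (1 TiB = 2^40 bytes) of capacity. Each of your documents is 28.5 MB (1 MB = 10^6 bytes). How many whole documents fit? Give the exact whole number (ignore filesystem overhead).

38,579

Capacity: 1 TiB = 1,099,511,627,776 bytes
Per item: 28.5 MB = 28,500,000 bytes
⌊1,099,511,627,776 / 28,500,000⌋ = 38,579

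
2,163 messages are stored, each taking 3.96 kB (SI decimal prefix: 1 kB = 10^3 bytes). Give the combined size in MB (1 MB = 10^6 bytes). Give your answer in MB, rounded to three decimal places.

8.565 MB

Total = 2,163 × 3.96 kB = 8565.48 kB
= 8565.48 × 1,000 bytes = 8,565,480 bytes
1 MB = 1,000,000 bytes
8,565,480 / 1,000,000 = 8.565 MB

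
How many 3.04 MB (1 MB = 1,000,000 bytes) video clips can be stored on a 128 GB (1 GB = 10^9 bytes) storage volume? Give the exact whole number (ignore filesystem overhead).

Capacity: 128 GB = 128,000,000,000 bytes
Per item: 3.04 MB = 3,040,000 bytes
⌊128,000,000,000 / 3,040,000⌋ = 42,105

42,105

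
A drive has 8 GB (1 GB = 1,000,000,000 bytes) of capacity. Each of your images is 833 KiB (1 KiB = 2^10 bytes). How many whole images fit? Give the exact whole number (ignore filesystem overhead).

Capacity: 8 GB = 8,000,000,000 bytes
Per item: 833 KiB = 852,992 bytes
⌊8,000,000,000 / 852,992⌋ = 9,378

9,378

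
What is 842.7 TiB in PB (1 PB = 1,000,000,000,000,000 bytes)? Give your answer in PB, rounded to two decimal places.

0.93 PB

842.7 TiB × 1,099,511,627,776 bytes/TiB = 926,558,448,726,835.2 bytes
1 PB = 1,000,000,000,000,000 bytes
926,558,448,726,835.2 / 1,000,000,000,000,000 = 0.93 PB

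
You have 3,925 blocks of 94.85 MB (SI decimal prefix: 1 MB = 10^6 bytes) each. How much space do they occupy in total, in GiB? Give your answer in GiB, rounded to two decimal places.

346.72 GiB

Total = 3,925 × 94.85 MB = 372286.25 MB
= 372286.25 × 1,000,000 bytes = 372,286,250,000 bytes
1 GiB = 1,073,741,824 bytes
372,286,250,000 / 1,073,741,824 = 346.72 GiB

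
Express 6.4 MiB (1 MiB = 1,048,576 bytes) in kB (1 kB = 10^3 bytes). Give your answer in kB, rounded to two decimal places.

6.4 MiB = 6.4 × 2^20 bytes = 6,710,886.4 bytes
1 kB = 1,000 bytes
6,710,886.4 / 1,000 = 6,710.89 kB

6,710.89 kB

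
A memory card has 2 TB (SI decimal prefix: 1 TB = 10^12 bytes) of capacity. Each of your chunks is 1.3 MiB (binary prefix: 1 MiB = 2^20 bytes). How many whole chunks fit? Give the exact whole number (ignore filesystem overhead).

Capacity: 2 TB = 2,000,000,000,000 bytes
Per item: 1.3 MiB = 1,363,148.8 bytes
⌊2,000,000,000,000 / 1,363,148.8⌋ = 1,467,191

1,467,191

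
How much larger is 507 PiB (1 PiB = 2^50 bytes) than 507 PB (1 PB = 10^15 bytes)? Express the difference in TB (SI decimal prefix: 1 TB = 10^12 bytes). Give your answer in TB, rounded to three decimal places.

507 PiB = 507 × 1,125,899,906,842,624 = 570,831,252,769,210,368 bytes
507 PB = 507 × 1,000,000,000,000,000 = 507,000,000,000,000,000 bytes
difference = 63,831,252,769,210,368 bytes
63,831,252,769,210,368 / 1,000,000,000,000 = 63,831.253 TB

63,831.253 TB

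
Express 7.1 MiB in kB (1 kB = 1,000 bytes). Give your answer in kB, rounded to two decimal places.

7.1 MiB = 7.1 × 2^20 bytes = 7,444,889.6 bytes
1 kB = 1,000 bytes
7,444,889.6 / 1,000 = 7,444.89 kB

7,444.89 kB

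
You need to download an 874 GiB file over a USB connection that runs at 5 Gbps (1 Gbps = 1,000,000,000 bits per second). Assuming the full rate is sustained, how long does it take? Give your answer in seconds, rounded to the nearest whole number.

874 GiB = 938,450,354,176 bytes = 7,507,602,833,408 bits
5 Gbps = 5,000,000,000 bits/s
time = 7,507,602,833,408 / 5,000,000,000 = 1,502 s

1,502 seconds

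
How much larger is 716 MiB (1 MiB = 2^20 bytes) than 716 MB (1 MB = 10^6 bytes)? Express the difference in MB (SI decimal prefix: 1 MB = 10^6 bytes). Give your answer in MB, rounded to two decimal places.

716 MiB = 716 × 1,048,576 = 750,780,416 bytes
716 MB = 716 × 1,000,000 = 716,000,000 bytes
difference = 34,780,416 bytes
34,780,416 / 1,000,000 = 34.78 MB

34.78 MB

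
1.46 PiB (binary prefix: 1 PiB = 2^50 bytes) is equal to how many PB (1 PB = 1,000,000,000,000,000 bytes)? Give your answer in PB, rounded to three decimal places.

1.46 PiB × 1,125,899,906,842,624 bytes/PiB = 1,643,813,863,990,231.04 bytes
1 PB = 1,000,000,000,000,000 bytes
1,643,813,863,990,231.04 / 1,000,000,000,000,000 = 1.644 PB

1.644 PB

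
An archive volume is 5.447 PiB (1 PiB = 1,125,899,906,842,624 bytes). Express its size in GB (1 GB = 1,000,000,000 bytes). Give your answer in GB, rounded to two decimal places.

6,132,776.79 GB

5.447 PiB = 5.447 × 2^50 bytes = 6,132,776,792,571,772.928 bytes
1 GB = 10^9 bytes = 1,000,000,000 bytes
6,132,776,792,571,772.928 / 1,000,000,000 = 6,132,776.79 GB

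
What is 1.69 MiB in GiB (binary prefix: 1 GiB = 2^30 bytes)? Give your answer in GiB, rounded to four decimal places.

1.69 MiB × 1,048,576 bytes/MiB = 1,772,093.44 bytes
1 GiB = 2^30 bytes = 1,073,741,824 bytes
1,772,093.44 / 1,073,741,824 = 0.0017 GiB

0.0017 GiB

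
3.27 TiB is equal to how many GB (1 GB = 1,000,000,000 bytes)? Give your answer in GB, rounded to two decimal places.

3.27 TiB = 3.27 × 2^40 bytes = 3,595,403,022,827.52 bytes
1 GB = 1,000,000,000 bytes
3,595,403,022,827.52 / 1,000,000,000 = 3,595.40 GB

3,595.40 GB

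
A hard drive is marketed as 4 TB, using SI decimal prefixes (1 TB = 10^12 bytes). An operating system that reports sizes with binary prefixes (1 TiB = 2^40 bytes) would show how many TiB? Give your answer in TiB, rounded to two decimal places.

3.64 TiB

4 TB = 4 × 10^12 bytes = 4,000,000,000,000 bytes
1 TiB = 2^40 bytes = 1,099,511,627,776 bytes
4,000,000,000,000 / 1,099,511,627,776 = 3.64 TiB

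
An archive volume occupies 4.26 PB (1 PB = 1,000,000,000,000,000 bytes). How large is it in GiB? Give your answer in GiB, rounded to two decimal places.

3,967,434.17 GiB

4.26 PB = 4.26 × 10^15 bytes = 4,260,000,000,000,000 bytes
1 GiB = 2^30 bytes = 1,073,741,824 bytes
4,260,000,000,000,000 / 1,073,741,824 = 3,967,434.17 GiB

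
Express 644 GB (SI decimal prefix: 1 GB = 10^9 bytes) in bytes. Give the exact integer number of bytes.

644,000,000,000 bytes

644 × 1,000,000,000 = 644,000,000,000 bytes  (1 GB = 10^9 bytes)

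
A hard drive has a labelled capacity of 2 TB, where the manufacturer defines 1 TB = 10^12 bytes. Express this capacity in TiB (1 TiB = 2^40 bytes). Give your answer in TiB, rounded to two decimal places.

1.82 TiB

2 TB = 2 × 10^12 bytes = 2,000,000,000,000 bytes
1 TiB = 2^40 bytes = 1,099,511,627,776 bytes
2,000,000,000,000 / 1,099,511,627,776 = 1.82 TiB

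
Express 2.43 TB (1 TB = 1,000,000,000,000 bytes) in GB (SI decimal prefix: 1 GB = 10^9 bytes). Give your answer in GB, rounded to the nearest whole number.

2.43 TB = 2.43 × 10^12 bytes = 2,430,000,000,000 bytes
1 GB = 1,000,000,000 bytes
2,430,000,000,000 / 1,000,000,000 = 2,430 GB

2,430 GB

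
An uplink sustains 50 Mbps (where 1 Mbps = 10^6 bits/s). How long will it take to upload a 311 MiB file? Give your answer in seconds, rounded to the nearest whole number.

311 MiB = 326,107,136 bytes = 2,608,857,088 bits
50 Mbps = 50,000,000 bits/s
time = 2,608,857,088 / 50,000,000 = 52 s

52 seconds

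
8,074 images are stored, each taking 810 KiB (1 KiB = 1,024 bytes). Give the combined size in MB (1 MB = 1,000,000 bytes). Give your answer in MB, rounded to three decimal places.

6,696.899 MB

Total = 8,074 × 810 KiB = 6,539,940 KiB
= 6,539,940 × 1,024 bytes = 6,696,898,560 bytes
1 MB = 1,000,000 bytes
6,696,898,560 / 1,000,000 = 6,696.899 MB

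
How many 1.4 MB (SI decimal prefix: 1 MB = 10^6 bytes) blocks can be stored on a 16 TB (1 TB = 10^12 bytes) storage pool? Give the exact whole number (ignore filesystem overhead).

Capacity: 16 TB = 16,000,000,000,000 bytes
Per item: 1.4 MB = 1,400,000 bytes
⌊16,000,000,000,000 / 1,400,000⌋ = 11,428,571

11,428,571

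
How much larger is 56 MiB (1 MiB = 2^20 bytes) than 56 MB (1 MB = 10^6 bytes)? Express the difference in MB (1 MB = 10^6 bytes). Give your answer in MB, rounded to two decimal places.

56 MiB = 56 × 1,048,576 = 58,720,256 bytes
56 MB = 56 × 1,000,000 = 56,000,000 bytes
difference = 2,720,256 bytes
2,720,256 / 1,000,000 = 2.72 MB

2.72 MB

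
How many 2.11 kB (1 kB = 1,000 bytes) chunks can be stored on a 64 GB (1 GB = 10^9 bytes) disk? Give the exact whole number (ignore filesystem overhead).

Capacity: 64 GB = 64,000,000,000 bytes
Per item: 2.11 kB = 2,110 bytes
⌊64,000,000,000 / 2,110⌋ = 30,331,753

30,331,753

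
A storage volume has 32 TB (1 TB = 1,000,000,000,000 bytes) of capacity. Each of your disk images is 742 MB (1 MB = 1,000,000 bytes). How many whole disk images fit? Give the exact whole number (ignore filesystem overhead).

43,126

Capacity: 32 TB = 32,000,000,000,000 bytes
Per item: 742 MB = 742,000,000 bytes
⌊32,000,000,000,000 / 742,000,000⌋ = 43,126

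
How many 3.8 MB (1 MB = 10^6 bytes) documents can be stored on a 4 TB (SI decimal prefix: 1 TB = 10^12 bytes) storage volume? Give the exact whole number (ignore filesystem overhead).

Capacity: 4 TB = 4,000,000,000,000 bytes
Per item: 3.8 MB = 3,800,000 bytes
⌊4,000,000,000,000 / 3,800,000⌋ = 1,052,631

1,052,631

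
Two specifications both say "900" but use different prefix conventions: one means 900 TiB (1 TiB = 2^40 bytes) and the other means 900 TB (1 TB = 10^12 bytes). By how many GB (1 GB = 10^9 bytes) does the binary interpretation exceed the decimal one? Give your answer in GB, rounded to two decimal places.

900 TiB = 900 × 1,099,511,627,776 = 989,560,464,998,400 bytes
900 TB = 900 × 1,000,000,000,000 = 900,000,000,000,000 bytes
difference = 89,560,464,998,400 bytes
89,560,464,998,400 / 1,000,000,000 = 89,560.46 GB

89,560.46 GB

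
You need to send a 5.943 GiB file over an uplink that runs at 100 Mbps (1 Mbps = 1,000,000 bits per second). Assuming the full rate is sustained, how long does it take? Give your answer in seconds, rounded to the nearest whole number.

510 seconds

5.943 GiB = 6,381,247,660.032 bytes = 51,049,981,280.256 bits
100 Mbps = 100,000,000 bits/s
time = 51,049,981,280.256 / 100,000,000 = 510 s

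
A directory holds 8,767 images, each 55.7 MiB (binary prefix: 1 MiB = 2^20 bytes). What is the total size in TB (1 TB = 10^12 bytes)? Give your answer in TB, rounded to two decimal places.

Total = 8,767 × 55.7 MiB = 488321.9 MiB
= 488321.9 × 1,048,576 bytes = 512,042,624,614.4 bytes
1 TB = 1,000,000,000,000 bytes
512,042,624,614.4 / 1,000,000,000,000 = 0.51 TB

0.51 TB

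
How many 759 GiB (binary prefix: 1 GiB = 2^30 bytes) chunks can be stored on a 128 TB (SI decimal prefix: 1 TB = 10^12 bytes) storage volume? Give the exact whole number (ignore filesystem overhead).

Capacity: 128 TB = 128,000,000,000,000 bytes
Per item: 759 GiB = 814,970,044,416 bytes
⌊128,000,000,000,000 / 814,970,044,416⌋ = 157

157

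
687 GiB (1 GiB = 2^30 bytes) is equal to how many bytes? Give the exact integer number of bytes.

737,660,633,088 bytes

687 × 1,073,741,824 = 737,660,633,088 bytes  (1 GiB = 2^30 bytes)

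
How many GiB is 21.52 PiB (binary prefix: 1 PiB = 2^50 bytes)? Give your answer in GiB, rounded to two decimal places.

21.52 PiB = 21.52 × 2^50 bytes = 24,229,365,995,253,268.48 bytes
1 GiB = 1,073,741,824 bytes
24,229,365,995,253,268.48 / 1,073,741,824 = 22,565,355.52 GiB

22,565,355.52 GiB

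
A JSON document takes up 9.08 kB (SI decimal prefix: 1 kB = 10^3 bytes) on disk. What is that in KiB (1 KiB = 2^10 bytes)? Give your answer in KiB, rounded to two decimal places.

9.08 kB × 1,000 bytes/kB = 9,080 bytes
1 KiB = 1,024 bytes
9,080 / 1,024 = 8.87 KiB

8.87 KiB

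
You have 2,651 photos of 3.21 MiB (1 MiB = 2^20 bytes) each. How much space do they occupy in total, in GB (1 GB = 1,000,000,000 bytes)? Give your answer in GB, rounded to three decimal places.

Total = 2,651 × 3.21 MiB = 8509.71 MiB
= 8509.71 × 1,048,576 bytes = 8,923,077,672.96 bytes
1 GB = 1,000,000,000 bytes
8,923,077,672.96 / 1,000,000,000 = 8.923 GB

8.923 GB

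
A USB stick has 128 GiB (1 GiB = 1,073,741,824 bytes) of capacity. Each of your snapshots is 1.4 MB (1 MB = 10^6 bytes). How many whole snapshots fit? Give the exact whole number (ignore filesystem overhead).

98,170

Capacity: 128 GiB = 137,438,953,472 bytes
Per item: 1.4 MB = 1,400,000 bytes
⌊137,438,953,472 / 1,400,000⌋ = 98,170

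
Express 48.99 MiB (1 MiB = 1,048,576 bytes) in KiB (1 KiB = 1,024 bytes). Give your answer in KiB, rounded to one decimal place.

48.99 MiB = 48.99 × 2^20 bytes = 51,369,738.24 bytes
1 KiB = 2^10 bytes = 1,024 bytes
51,369,738.24 / 1,024 = 50,165.8 KiB

50,165.8 KiB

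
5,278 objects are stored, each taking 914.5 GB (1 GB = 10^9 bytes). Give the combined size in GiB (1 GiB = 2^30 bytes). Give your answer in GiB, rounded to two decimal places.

4,495,243.54 GiB

Total = 5,278 × 914.5 GB = 4,826,731 GB
= 4,826,731 × 1,000,000,000 bytes = 4,826,731,000,000,000 bytes
1 GiB = 1,073,741,824 bytes
4,826,731,000,000,000 / 1,073,741,824 = 4,495,243.54 GiB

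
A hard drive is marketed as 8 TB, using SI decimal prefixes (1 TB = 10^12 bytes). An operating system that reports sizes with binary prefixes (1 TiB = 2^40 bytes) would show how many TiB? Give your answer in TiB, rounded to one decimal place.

8 TB = 8 × 10^12 bytes = 8,000,000,000,000 bytes
1 TiB = 1,099,511,627,776 bytes
8,000,000,000,000 / 1,099,511,627,776 = 7.3 TiB

7.3 TiB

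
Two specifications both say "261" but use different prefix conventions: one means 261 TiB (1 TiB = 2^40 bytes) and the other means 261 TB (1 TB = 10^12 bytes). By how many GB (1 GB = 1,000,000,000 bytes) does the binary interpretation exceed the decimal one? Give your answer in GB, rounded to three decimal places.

261 TiB = 261 × 1,099,511,627,776 = 286,972,534,849,536 bytes
261 TB = 261 × 1,000,000,000,000 = 261,000,000,000,000 bytes
difference = 25,972,534,849,536 bytes
25,972,534,849,536 / 1,000,000,000 = 25,972.535 GB

25,972.535 GB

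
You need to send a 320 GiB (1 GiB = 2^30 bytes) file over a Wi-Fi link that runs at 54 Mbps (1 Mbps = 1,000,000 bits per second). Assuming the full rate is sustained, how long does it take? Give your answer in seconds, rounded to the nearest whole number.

320 GiB = 343,597,383,680 bytes = 2,748,779,069,440 bits
54 Mbps = 54,000,000 bits/s
time = 2,748,779,069,440 / 54,000,000 = 50,903 s

50,903 seconds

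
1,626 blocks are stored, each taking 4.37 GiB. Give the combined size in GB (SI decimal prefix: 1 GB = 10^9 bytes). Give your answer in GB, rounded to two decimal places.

Total = 1,626 × 4.37 GiB = 7105.62 GiB
= 7105.62 × 1,073,741,824 bytes = 7,629,601,379,450.88 bytes
1 GB = 1,000,000,000 bytes
7,629,601,379,450.88 / 1,000,000,000 = 7,629.60 GB

7,629.60 GB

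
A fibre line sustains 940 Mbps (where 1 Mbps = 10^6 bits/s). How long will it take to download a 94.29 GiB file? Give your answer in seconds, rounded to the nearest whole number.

862 seconds

94.29 GiB = 101,243,116,584.96 bytes = 809,944,932,679.68 bits
940 Mbps = 940,000,000 bits/s
time = 809,944,932,679.68 / 940,000,000 = 862 s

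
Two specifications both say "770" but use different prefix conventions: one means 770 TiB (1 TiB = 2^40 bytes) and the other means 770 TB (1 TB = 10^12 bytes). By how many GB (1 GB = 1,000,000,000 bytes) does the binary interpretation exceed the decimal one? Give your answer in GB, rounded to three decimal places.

770 TiB = 770 × 1,099,511,627,776 = 846,623,953,387,520 bytes
770 TB = 770 × 1,000,000,000,000 = 770,000,000,000,000 bytes
difference = 76,623,953,387,520 bytes
76,623,953,387,520 / 1,000,000,000 = 76,623.953 GB

76,623.953 GB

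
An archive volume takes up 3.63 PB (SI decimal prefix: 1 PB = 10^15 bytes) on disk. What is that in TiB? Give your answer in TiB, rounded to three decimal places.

3,301.466 TiB

3.63 PB × 1,000,000,000,000,000 bytes/PB = 3,630,000,000,000,000 bytes
1 TiB = 1,099,511,627,776 bytes
3,630,000,000,000,000 / 1,099,511,627,776 = 3,301.466 TiB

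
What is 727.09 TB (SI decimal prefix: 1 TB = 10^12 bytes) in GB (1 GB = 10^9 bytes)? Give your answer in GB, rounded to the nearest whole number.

727.09 TB = 727.09 × 10^12 bytes = 727,090,000,000,000 bytes
1 GB = 10^9 bytes = 1,000,000,000 bytes
727,090,000,000,000 / 1,000,000,000 = 727,090 GB

727,090 GB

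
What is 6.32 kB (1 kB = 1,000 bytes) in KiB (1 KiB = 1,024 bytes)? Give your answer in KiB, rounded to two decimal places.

6.32 kB = 6.32 × 10^3 bytes = 6,320 bytes
1 KiB = 2^10 bytes = 1,024 bytes
6,320 / 1,024 = 6.17 KiB

6.17 KiB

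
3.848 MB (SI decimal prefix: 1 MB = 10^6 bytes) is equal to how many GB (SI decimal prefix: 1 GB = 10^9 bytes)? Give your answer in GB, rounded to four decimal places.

3.848 MB × 1,000,000 bytes/MB = 3,848,000 bytes
1 GB = 10^9 bytes = 1,000,000,000 bytes
3,848,000 / 1,000,000,000 = 0.0038 GB

0.0038 GB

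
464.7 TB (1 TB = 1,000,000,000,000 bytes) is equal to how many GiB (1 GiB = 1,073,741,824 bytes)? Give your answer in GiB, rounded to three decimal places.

464.7 TB = 464.7 × 10^12 bytes = 464,700,000,000,000 bytes
1 GiB = 1,073,741,824 bytes
464,700,000,000,000 / 1,073,741,824 = 432,785.600 GiB

432,785.600 GiB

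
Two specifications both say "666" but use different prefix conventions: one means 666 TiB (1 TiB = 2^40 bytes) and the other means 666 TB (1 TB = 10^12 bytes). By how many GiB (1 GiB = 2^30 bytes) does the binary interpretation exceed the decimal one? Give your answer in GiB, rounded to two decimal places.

61,723.17 GiB

666 TiB = 666 × 1,099,511,627,776 = 732,274,744,098,816 bytes
666 TB = 666 × 1,000,000,000,000 = 666,000,000,000,000 bytes
difference = 66,274,744,098,816 bytes
66,274,744,098,816 / 1,073,741,824 = 61,723.17 GiB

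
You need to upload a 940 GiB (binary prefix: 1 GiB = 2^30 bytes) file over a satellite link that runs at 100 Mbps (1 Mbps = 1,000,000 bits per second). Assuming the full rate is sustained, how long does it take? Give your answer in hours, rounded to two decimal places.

22.43 hours

940 GiB = 1,009,317,314,560 bytes = 8,074,538,516,480 bits
100 Mbps = 100,000,000 bits/s
time = 8,074,538,516,480 / 100,000,000 = 80,745.3852 s
80,745.3852 s / 3600 = 22.43 hours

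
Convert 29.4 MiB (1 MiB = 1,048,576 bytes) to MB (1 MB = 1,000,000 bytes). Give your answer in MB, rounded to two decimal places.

29.4 MiB = 29.4 × 2^20 bytes = 30,828,134.4 bytes
1 MB = 1,000,000 bytes
30,828,134.4 / 1,000,000 = 30.83 MB

30.83 MB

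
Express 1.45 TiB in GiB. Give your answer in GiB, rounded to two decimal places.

1,484.80 GiB

1.45 TiB × 1,099,511,627,776 bytes/TiB = 1,594,291,860,275.2 bytes
1 GiB = 2^30 bytes = 1,073,741,824 bytes
1,594,291,860,275.2 / 1,073,741,824 = 1,484.80 GiB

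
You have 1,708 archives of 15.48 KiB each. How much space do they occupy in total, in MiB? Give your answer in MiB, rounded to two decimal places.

Total = 1,708 × 15.48 KiB = 26439.84 KiB
= 26439.84 × 1,024 bytes = 27,074,396.16 bytes
1 MiB = 1,048,576 bytes
27,074,396.16 / 1,048,576 = 25.82 MiB

25.82 MiB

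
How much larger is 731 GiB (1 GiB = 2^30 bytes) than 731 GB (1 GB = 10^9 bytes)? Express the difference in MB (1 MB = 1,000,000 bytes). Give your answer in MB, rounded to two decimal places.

53,905.27 MB

731 GiB = 731 × 1,073,741,824 = 784,905,273,344 bytes
731 GB = 731 × 1,000,000,000 = 731,000,000,000 bytes
difference = 53,905,273,344 bytes
53,905,273,344 / 1,000,000 = 53,905.27 MB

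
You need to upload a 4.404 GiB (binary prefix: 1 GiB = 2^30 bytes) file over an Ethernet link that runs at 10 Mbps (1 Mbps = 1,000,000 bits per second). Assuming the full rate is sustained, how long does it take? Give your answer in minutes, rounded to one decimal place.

63.1 minutes

4.404 GiB = 4,728,758,992.896 bytes = 37,830,071,943.168 bits
10 Mbps = 10,000,000 bits/s
time = 37,830,071,943.168 / 10,000,000 = 3,783.01 s
3,783.01 s / 60 = 63.1 minutes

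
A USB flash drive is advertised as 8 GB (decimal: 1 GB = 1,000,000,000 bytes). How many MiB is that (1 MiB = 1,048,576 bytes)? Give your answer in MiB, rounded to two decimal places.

7,629.39 MiB

8 GB = 8 × 10^9 bytes = 8,000,000,000 bytes
1 MiB = 2^20 bytes = 1,048,576 bytes
8,000,000,000 / 1,048,576 = 7,629.39 MiB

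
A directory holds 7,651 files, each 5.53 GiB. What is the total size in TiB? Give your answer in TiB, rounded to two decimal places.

41.32 TiB

Total = 7,651 × 5.53 GiB = 42310.03 GiB
= 42310.03 × 1,073,741,824 bytes = 45,430,048,785,694.72 bytes
1 TiB = 1,099,511,627,776 bytes
45,430,048,785,694.72 / 1,099,511,627,776 = 41.32 TiB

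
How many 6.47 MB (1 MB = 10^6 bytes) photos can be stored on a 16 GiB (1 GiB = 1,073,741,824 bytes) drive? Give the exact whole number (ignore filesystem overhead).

2,655

Capacity: 16 GiB = 17,179,869,184 bytes
Per item: 6.47 MB = 6,470,000 bytes
⌊17,179,869,184 / 6,470,000⌋ = 2,655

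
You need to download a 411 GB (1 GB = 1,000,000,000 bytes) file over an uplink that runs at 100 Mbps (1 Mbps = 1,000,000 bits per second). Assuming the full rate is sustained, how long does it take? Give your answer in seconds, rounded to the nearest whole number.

32,880 seconds

411 GB = 411,000,000,000 bytes = 3,288,000,000,000 bits
100 Mbps = 100,000,000 bits/s
time = 3,288,000,000,000 / 100,000,000 = 32,880 s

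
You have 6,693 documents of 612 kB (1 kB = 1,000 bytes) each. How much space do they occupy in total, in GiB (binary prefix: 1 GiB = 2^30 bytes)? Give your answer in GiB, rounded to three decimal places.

3.815 GiB

Total = 6,693 × 612 kB = 4,096,116 kB
= 4,096,116 × 1,000 bytes = 4,096,116,000 bytes
1 GiB = 1,073,741,824 bytes
4,096,116,000 / 1,073,741,824 = 3.815 GiB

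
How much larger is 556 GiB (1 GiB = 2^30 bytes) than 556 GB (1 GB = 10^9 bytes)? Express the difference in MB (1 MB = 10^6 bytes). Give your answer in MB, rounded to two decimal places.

41,000.45 MB

556 GiB = 556 × 1,073,741,824 = 597,000,454,144 bytes
556 GB = 556 × 1,000,000,000 = 556,000,000,000 bytes
difference = 41,000,454,144 bytes
41,000,454,144 / 1,000,000 = 41,000.45 MB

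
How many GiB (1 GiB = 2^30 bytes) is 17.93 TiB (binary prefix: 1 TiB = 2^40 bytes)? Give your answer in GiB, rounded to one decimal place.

17.93 TiB × 1,099,511,627,776 bytes/TiB = 19,714,243,486,023.68 bytes
1 GiB = 1,073,741,824 bytes
19,714,243,486,023.68 / 1,073,741,824 = 18,360.3 GiB

18,360.3 GiB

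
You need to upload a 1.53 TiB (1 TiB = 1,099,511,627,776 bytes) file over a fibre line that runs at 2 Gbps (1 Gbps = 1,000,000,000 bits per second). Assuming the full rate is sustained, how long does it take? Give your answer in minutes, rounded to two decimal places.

112.15 minutes

1.53 TiB = 1,682,252,790,497.28 bytes = 13,458,022,323,978.24 bits
2 Gbps = 2,000,000,000 bits/s
time = 13,458,022,323,978.24 / 2,000,000,000 = 6,729.011 s
6,729.011 s / 60 = 112.15 minutes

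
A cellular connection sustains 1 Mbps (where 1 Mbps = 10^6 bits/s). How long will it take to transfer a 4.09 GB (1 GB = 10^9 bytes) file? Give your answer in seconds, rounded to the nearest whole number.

32,720 seconds

4.09 GB = 4,090,000,000 bytes = 32,720,000,000 bits
1 Mbps = 1,000,000 bits/s
time = 32,720,000,000 / 1,000,000 = 32,720 s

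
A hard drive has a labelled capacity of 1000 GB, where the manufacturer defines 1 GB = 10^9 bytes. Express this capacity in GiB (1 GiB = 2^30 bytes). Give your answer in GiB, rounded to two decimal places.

1000 GB × 1,000,000,000 bytes/GB = 1,000,000,000,000 bytes
1 GiB = 1,073,741,824 bytes
1,000,000,000,000 / 1,073,741,824 = 931.32 GiB

931.32 GiB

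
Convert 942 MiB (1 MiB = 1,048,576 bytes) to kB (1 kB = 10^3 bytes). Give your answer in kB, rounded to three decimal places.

987,758.592 kB

942 MiB × 1,048,576 bytes/MiB = 987,758,592 bytes
1 kB = 10^3 bytes = 1,000 bytes
987,758,592 / 1,000 = 987,758.592 kB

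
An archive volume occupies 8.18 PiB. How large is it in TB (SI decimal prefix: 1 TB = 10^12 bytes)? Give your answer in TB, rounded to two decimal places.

8.18 PiB = 8.18 × 2^50 bytes = 9,209,861,237,972,664.32 bytes
1 TB = 10^12 bytes = 1,000,000,000,000 bytes
9,209,861,237,972,664.32 / 1,000,000,000,000 = 9,209.86 TB

9,209.86 TB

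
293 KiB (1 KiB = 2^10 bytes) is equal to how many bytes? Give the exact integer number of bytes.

300,032 bytes

293 × 1,024 = 300,032 bytes  (1 KiB = 2^10 bytes)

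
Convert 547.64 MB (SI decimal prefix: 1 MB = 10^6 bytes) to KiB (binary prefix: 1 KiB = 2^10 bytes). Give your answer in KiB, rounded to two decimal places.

534,804.69 KiB

547.64 MB = 547.64 × 10^6 bytes = 547,640,000 bytes
1 KiB = 2^10 bytes = 1,024 bytes
547,640,000 / 1,024 = 534,804.69 KiB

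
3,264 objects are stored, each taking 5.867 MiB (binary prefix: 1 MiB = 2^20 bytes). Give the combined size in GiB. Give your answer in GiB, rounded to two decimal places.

18.70 GiB

Total = 3,264 × 5.867 MiB = 19149.888 MiB
= 19149.888 × 1,048,576 bytes = 20,080,112,959.488 bytes
1 GiB = 1,073,741,824 bytes
20,080,112,959.488 / 1,073,741,824 = 18.70 GiB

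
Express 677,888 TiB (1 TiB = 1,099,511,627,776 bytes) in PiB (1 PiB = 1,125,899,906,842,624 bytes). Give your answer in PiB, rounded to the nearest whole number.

662 PiB

677,888 TiB × 1,099,511,627,776 bytes/TiB = 745,345,738,329,817,088 bytes
1 PiB = 1,125,899,906,842,624 bytes
745,345,738,329,817,088 / 1,125,899,906,842,624 = 662 PiB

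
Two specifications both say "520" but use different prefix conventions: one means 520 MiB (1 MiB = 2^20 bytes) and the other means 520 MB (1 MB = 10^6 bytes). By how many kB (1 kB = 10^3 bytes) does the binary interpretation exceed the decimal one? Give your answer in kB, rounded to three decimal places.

520 MiB = 520 × 1,048,576 = 545,259,520 bytes
520 MB = 520 × 1,000,000 = 520,000,000 bytes
difference = 25,259,520 bytes
25,259,520 / 1,000 = 25,259.520 kB

25,259.520 kB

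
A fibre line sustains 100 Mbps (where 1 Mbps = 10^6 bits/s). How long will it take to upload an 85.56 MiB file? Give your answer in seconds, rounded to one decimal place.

85.56 MiB = 89,716,162.56 bytes = 717,729,300.48 bits
100 Mbps = 100,000,000 bits/s
time = 717,729,300.48 / 100,000,000 = 7.2 s

7.2 seconds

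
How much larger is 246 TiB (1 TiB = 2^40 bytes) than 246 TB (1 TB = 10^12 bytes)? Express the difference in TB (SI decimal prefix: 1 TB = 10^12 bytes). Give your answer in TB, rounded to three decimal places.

24.480 TB

246 TiB = 246 × 1,099,511,627,776 = 270,479,860,432,896 bytes
246 TB = 246 × 1,000,000,000,000 = 246,000,000,000,000 bytes
difference = 24,479,860,432,896 bytes
24,479,860,432,896 / 1,000,000,000,000 = 24.480 TB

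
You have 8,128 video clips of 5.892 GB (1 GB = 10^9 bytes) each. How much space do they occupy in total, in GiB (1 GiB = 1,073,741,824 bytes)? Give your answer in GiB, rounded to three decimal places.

Total = 8,128 × 5.892 GB = 47890.176 GB
= 47890.176 × 1,000,000,000 bytes = 47,890,176,000,000 bytes
1 GiB = 1,073,741,824 bytes
47,890,176,000,000 / 1,073,741,824 = 44,601.202 GiB

44,601.202 GiB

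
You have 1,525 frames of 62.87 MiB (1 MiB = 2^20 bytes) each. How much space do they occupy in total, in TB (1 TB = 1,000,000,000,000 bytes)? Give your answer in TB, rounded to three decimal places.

Total = 1,525 × 62.87 MiB = 95876.75 MiB
= 95876.75 × 1,048,576 bytes = 100,534,059,008 bytes
1 TB = 1,000,000,000,000 bytes
100,534,059,008 / 1,000,000,000,000 = 0.101 TB

0.101 TB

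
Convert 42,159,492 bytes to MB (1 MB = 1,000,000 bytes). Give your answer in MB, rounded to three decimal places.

42.159 MB

42,159,492 bytes given.
1 MB = 10^6 bytes = 1,000,000 bytes
42,159,492 / 1,000,000 = 42.159 MB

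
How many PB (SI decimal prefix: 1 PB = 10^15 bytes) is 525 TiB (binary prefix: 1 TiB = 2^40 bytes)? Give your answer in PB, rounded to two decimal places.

0.58 PB

525 TiB × 1,099,511,627,776 bytes/TiB = 577,243,604,582,400 bytes
1 PB = 1,000,000,000,000,000 bytes
577,243,604,582,400 / 1,000,000,000,000,000 = 0.58 PB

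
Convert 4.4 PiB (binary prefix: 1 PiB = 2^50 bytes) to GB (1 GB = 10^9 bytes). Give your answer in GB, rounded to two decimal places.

4,953,959.59 GB

4.4 PiB × 1,125,899,906,842,624 bytes/PiB = 4,953,959,590,107,545.6 bytes
1 GB = 1,000,000,000 bytes
4,953,959,590,107,545.6 / 1,000,000,000 = 4,953,959.59 GB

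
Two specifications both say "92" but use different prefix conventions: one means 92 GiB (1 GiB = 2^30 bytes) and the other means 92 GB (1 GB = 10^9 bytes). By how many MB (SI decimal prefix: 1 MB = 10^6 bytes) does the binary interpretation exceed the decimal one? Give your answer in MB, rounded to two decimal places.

6,784.25 MB

92 GiB = 92 × 1,073,741,824 = 98,784,247,808 bytes
92 GB = 92 × 1,000,000,000 = 92,000,000,000 bytes
difference = 6,784,247,808 bytes
6,784,247,808 / 1,000,000 = 6,784.25 MB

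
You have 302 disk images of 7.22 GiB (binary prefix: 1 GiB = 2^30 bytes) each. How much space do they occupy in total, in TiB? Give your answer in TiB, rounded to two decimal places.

2.13 TiB

Total = 302 × 7.22 GiB = 2180.44 GiB
= 2180.44 × 1,073,741,824 bytes = 2,341,229,622,722.56 bytes
1 TiB = 1,099,511,627,776 bytes
2,341,229,622,722.56 / 1,099,511,627,776 = 2.13 TiB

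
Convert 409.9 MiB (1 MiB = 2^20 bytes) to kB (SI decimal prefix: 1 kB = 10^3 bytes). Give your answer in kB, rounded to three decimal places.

429,811.302 kB

409.9 MiB = 409.9 × 2^20 bytes = 429,811,302.4 bytes
1 kB = 10^3 bytes = 1,000 bytes
429,811,302.4 / 1,000 = 429,811.302 kB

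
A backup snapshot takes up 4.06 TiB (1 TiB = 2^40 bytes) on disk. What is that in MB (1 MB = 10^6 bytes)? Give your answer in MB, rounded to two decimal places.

4,464,017.21 MB

4.06 TiB × 1,099,511,627,776 bytes/TiB = 4,464,017,208,770.56 bytes
1 MB = 1,000,000 bytes
4,464,017,208,770.56 / 1,000,000 = 4,464,017.21 MB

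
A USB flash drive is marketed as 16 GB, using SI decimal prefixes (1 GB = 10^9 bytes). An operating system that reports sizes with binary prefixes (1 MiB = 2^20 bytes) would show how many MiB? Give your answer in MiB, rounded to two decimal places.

15,258.79 MiB

16 GB = 16 × 10^9 bytes = 16,000,000,000 bytes
1 MiB = 2^20 bytes = 1,048,576 bytes
16,000,000,000 / 1,048,576 = 15,258.79 MiB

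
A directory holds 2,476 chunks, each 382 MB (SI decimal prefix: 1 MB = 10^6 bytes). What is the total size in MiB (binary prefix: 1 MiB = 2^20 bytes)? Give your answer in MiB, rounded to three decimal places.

Total = 2,476 × 382 MB = 945,832 MB
= 945,832 × 1,000,000 bytes = 945,832,000,000 bytes
1 MiB = 1,048,576 bytes
945,832,000,000 / 1,048,576 = 902,015.686 MiB

902,015.686 MiB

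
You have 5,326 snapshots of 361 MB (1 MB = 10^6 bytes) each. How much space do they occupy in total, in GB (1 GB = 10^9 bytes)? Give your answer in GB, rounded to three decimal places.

1,922.686 GB

Total = 5,326 × 361 MB = 1,922,686 MB
= 1,922,686 × 1,000,000 bytes = 1,922,686,000,000 bytes
1 GB = 1,000,000,000 bytes
1,922,686,000,000 / 1,000,000,000 = 1,922.686 GB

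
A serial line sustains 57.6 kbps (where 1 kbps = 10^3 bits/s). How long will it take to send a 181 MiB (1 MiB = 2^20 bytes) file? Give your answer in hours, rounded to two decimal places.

7.32 hours

181 MiB = 189,792,256 bytes = 1,518,338,048 bits
57.6 kbps = 57,600 bits/s
time = 1,518,338,048 / 57,600 = 26,360.0356 s
26,360.0356 s / 3600 = 7.32 hours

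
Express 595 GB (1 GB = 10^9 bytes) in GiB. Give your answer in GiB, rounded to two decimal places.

554.14 GiB

595 GB × 1,000,000,000 bytes/GB = 595,000,000,000 bytes
1 GiB = 2^30 bytes = 1,073,741,824 bytes
595,000,000,000 / 1,073,741,824 = 554.14 GiB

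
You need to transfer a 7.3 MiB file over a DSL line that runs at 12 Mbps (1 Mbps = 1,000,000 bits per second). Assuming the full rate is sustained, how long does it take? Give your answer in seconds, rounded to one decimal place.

7.3 MiB = 7,654,604.8 bytes = 61,236,838.4 bits
12 Mbps = 12,000,000 bits/s
time = 61,236,838.4 / 12,000,000 = 5.1 s

5.1 seconds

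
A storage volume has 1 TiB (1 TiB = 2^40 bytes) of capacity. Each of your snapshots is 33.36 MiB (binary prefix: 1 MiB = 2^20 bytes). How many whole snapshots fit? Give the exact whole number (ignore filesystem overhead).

Capacity: 1 TiB = 1,099,511,627,776 bytes
Per item: 33.36 MiB = 34,980,495.36 bytes
⌊1,099,511,627,776 / 34,980,495.36⌋ = 31,432

31,432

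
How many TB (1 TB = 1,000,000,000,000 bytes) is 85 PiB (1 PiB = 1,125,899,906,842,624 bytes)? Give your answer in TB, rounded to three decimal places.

85 PiB × 1,125,899,906,842,624 bytes/PiB = 95,701,492,081,623,040 bytes
1 TB = 1,000,000,000,000 bytes
95,701,492,081,623,040 / 1,000,000,000,000 = 95,701.492 TB

95,701.492 TB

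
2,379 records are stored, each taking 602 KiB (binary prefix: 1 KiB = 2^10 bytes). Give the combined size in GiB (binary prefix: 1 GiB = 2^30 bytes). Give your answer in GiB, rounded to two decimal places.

1.37 GiB

Total = 2,379 × 602 KiB = 1,432,158 KiB
= 1,432,158 × 1,024 bytes = 1,466,529,792 bytes
1 GiB = 1,073,741,824 bytes
1,466,529,792 / 1,073,741,824 = 1.37 GiB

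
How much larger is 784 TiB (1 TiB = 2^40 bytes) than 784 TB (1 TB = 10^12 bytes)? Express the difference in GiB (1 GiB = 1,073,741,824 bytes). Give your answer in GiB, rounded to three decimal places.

784 TiB = 784 × 1,099,511,627,776 = 862,017,116,176,384 bytes
784 TB = 784 × 1,000,000,000,000 = 784,000,000,000,000 bytes
difference = 78,017,116,176,384 bytes
78,017,116,176,384 / 1,073,741,824 = 72,659.102 GiB

72,659.102 GiB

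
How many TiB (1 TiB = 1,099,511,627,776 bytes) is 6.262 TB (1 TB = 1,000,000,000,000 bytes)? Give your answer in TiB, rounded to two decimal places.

6.262 TB × 1,000,000,000,000 bytes/TB = 6,262,000,000,000 bytes
1 TiB = 2^40 bytes = 1,099,511,627,776 bytes
6,262,000,000,000 / 1,099,511,627,776 = 5.70 TiB

5.70 TiB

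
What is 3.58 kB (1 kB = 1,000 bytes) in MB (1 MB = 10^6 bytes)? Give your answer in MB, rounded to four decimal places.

3.58 kB = 3.58 × 10^3 bytes = 3,580 bytes
1 MB = 1,000,000 bytes
3,580 / 1,000,000 = 0.0036 MB

0.0036 MB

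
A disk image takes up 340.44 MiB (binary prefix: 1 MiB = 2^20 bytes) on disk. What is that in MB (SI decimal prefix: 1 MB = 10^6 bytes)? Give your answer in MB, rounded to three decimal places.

340.44 MiB × 1,048,576 bytes/MiB = 356,977,213.44 bytes
1 MB = 1,000,000 bytes
356,977,213.44 / 1,000,000 = 356.977 MB

356.977 MB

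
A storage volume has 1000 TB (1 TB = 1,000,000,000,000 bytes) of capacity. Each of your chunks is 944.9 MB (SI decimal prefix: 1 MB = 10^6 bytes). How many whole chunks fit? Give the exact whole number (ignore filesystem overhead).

1,058,313

Capacity: 1000 TB = 1,000,000,000,000,000 bytes
Per item: 944.9 MB = 944,900,000 bytes
⌊1,000,000,000,000,000 / 944,900,000⌋ = 1,058,313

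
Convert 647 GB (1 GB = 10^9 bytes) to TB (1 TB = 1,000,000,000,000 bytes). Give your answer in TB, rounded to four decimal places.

647 GB = 647 × 10^9 bytes = 647,000,000,000 bytes
1 TB = 1,000,000,000,000 bytes
647,000,000,000 / 1,000,000,000,000 = 0.6470 TB

0.6470 TB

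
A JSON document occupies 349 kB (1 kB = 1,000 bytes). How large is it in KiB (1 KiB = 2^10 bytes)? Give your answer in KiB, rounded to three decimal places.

340.820 KiB

349 kB = 349 × 10^3 bytes = 349,000 bytes
1 KiB = 1,024 bytes
349,000 / 1,024 = 340.820 KiB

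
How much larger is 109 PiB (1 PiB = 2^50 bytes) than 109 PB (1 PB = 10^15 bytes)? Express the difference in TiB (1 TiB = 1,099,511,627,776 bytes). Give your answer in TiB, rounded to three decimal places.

109 PiB = 109 × 1,125,899,906,842,624 = 122,723,089,845,846,016 bytes
109 PB = 109 × 1,000,000,000,000,000 = 109,000,000,000,000,000 bytes
difference = 13,723,089,845,846,016 bytes
13,723,089,845,846,016 / 1,099,511,627,776 = 12,481.078 TiB

12,481.078 TiB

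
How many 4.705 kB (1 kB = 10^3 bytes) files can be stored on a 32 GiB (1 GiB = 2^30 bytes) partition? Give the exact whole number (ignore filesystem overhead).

Capacity: 32 GiB = 34,359,738,368 bytes
Per item: 4.705 kB = 4,705 bytes
⌊34,359,738,368 / 4,705⌋ = 7,302,813

7,302,813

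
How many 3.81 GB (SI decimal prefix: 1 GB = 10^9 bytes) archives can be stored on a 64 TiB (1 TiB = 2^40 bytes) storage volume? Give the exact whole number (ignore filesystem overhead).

18,469

Capacity: 64 TiB = 70,368,744,177,664 bytes
Per item: 3.81 GB = 3,810,000,000 bytes
⌊70,368,744,177,664 / 3,810,000,000⌋ = 18,469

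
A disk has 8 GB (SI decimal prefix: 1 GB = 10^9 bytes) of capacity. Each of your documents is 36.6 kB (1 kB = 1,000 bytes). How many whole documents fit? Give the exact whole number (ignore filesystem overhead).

218,579

Capacity: 8 GB = 8,000,000,000 bytes
Per item: 36.6 kB = 36,600 bytes
⌊8,000,000,000 / 36,600⌋ = 218,579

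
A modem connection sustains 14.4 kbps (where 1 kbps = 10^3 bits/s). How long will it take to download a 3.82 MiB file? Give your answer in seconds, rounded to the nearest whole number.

3.82 MiB = 4,005,560.32 bytes = 32,044,482.56 bits
14.4 kbps = 14,400 bits/s
time = 32,044,482.56 / 14,400 = 2,225 s

2,225 seconds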